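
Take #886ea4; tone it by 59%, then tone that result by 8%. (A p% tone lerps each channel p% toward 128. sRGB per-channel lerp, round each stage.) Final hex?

#837a8e

#886ea4 is rgb(136, 110, 164).
Per channel, c → c + 0.59(128 − c):
  R: 136 + 0.59×(128−136) = 136 − 4.72 = 131.28 → 131
  G: 110 + 10.62 = 120.62 → 121
  B: 164 − 21.24 = 142.76 → 143
After the tone: rgb(131, 121, 143) = #83798f.
Lerp each channel 8% toward 128:
  R: 131 + 0.08×(128−131) = 131 − 0.24 = 130.76 → 131
  G: 121 + 0.56 = 121.56 → 122
  B: 143 + 0.08×(128−143) = 143 − 1.2 = 141.8 → 142
rgb(131, 122, 142) = #837a8e.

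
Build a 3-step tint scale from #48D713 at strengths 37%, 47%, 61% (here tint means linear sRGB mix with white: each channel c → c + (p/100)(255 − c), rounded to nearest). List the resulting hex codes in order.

#8CE66A, #9EEA82, #B8EFA3

#48D713 is rgb(72, 215, 19).
37%: (72 + 67.71 = 139.71→140, 215 + 14.8 = 229.8→230, 19 + 87.32 = 106.32→106) → #8CE66A
47%: (72 + 86.01 = 158.01→158, 215 + 18.8 = 233.8→234, 19 + 110.92 = 129.92→130) → #9EEA82
61%: (72 + 111.63 = 183.63→184, 215 + 24.4 = 239.4→239, 19 + 143.96 = 162.96→163) → #B8EFA3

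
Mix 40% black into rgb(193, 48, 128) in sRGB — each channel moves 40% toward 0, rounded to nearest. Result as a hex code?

Per channel, c → c + 0.4(0 − c):
  R: 193 − 77.2 = 115.8 → 116
  G: 48 + 0.4×(0−48) = 48 − 19.2 = 28.8 → 29
  B: 128 − 51.2 = 76.8 → 77
rgb(116, 29, 77) = #741D4D.

#741D4D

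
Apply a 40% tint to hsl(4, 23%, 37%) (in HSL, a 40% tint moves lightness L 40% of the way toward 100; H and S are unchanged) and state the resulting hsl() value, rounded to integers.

L moves 40% from 37 toward 100: 37 + 25.2 = 62.2 → 62.
H and S are unchanged.

hsl(4, 23%, 62%)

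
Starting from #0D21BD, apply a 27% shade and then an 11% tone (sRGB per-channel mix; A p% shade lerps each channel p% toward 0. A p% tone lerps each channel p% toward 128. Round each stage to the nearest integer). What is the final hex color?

#162389

#0D21BD is rgb(13, 33, 189).
Lerp each channel 27% toward 0:
  R: 13 + 0.27×(0−13) = 13 − 3.51 = 9.49 → 9
  G: 33 + 0.27×(0−33) = 33 − 8.91 = 24.09 → 24
  B: 189 + 0.27×(0−189) = 189 − 51.03 = 137.97 → 138
After the shade: rgb(9, 24, 138) = #09188A.
An 11% tone moves each channel 11% toward 128:
  R: 9 + 0.11×(128−9) = 9 + 13.09 = 22.09 → 22
  G: 24 + 0.11×(128−24) = 24 + 11.44 = 35.44 → 35
  B: 138 − 1.1 = 136.9 → 137
rgb(22, 35, 137) = #162389.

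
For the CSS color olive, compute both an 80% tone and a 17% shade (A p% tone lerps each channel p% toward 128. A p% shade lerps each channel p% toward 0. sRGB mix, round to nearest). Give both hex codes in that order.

#808066, #6a6a00

CSS olive is rgb(128, 128, 0).
80% tone:
  R: 128 + 0 = 128 → 128
  G: 128 + 0.8×(128−128) = 128 + 0 = 128 → 128
  B: 0 + 0.8×(128−0) = 0 + 102.4 = 102.4 → 102
  → #808066
17% shade:
  R: 128 + 0.17×(0−128) = 128 − 21.76 = 106.24 → 106
  G: 128 − 21.76 = 106.24 → 106
  B: 0 + 0 = 0 → 0
  → #6a6a00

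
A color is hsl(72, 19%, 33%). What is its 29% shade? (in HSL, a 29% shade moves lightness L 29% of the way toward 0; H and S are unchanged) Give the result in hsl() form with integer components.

hsl(72, 19%, 23%)

L moves 29% from 33 toward 0: 33 − 9.57 = 23.43 → 23.
H and S are unchanged.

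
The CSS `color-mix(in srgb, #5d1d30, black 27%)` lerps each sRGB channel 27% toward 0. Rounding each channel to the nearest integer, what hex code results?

#441523

#5d1d30 is rgb(93, 29, 48).
Per channel, c → c + 0.27(0 − c):
  R: 93 − 25.11 = 67.89 → 68
  G: 29 + 0.27×(0−29) = 29 − 7.83 = 21.17 → 21
  B: 48 − 12.96 = 35.04 → 35
rgb(68, 21, 35) = #441523.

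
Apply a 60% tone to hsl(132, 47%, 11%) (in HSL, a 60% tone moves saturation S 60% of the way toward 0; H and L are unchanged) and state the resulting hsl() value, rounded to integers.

S moves 60% from 47 toward 0: 47 − 28.2 = 18.8 → 19.
H and L are unchanged.

hsl(132, 19%, 11%)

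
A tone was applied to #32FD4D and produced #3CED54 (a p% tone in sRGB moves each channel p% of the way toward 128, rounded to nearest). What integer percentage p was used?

13%

#32FD4D is rgb(50, 253, 77); #3CED54 is rgb(60, 237, 84).
On the G channel (widest range): 237 ≈ 253 + (p/100)(128 − 253), so p ≈ 100×(237 − 253)/(128 − 253) = -1600/-125 = 12.80.
p = 13 reproduces all three channels after rounding.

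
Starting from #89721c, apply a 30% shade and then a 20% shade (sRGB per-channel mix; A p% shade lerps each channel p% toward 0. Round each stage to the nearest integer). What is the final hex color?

#4d4010

#89721c is rgb(137, 114, 28).
A 30% shade moves each channel 30% toward 0:
  R: 137 + 0.3×(0−137) = 137 − 41.1 = 95.9 → 96
  G: 114 + 0.3×(0−114) = 114 − 34.2 = 79.8 → 80
  B: 28 − 8.4 = 19.6 → 20
After the shade: rgb(96, 80, 20) = #605014.
Lerp each channel 20% toward 0:
  R: 96 + 0.2×(0−96) = 96 − 19.2 = 76.8 → 77
  G: 80 + 0.2×(0−80) = 80 − 16 = 64 → 64
  B: 20 + 0.2×(0−20) = 20 − 4 = 16 → 16
rgb(77, 64, 16) = #4d4010.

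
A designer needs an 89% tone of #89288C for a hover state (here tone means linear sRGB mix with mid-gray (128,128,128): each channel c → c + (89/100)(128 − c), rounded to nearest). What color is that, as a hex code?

#89288C is rgb(137, 40, 140).
An 89% tone moves each channel 89% toward 128:
  R: 137 − 8.01 = 128.99 → 129
  G: 40 + 0.89×(128−40) = 40 + 78.32 = 118.32 → 118
  B: 140 − 10.68 = 129.32 → 129
rgb(129, 118, 129) = #817681.

#817681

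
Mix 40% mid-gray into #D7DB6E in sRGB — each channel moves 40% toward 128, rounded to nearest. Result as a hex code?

#D7DB6E is rgb(215, 219, 110).
Lerp each channel 40% toward 128:
  R: 215 + 0.4×(128−215) = 215 − 34.8 = 180.2 → 180
  G: 219 + 0.4×(128−219) = 219 − 36.4 = 182.6 → 183
  B: 110 + 0.4×(128−110) = 110 + 7.2 = 117.2 → 117
rgb(180, 183, 117) = #B4B775.

#B4B775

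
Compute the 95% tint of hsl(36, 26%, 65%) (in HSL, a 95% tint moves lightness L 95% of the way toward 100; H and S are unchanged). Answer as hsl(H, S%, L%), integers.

hsl(36, 26%, 98%)

L moves 95% from 65 toward 100: 65 + 33.25 = 98.25 → 98.
H and S are unchanged.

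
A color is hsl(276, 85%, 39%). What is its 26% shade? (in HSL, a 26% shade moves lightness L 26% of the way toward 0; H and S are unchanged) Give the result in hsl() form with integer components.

L moves 26% from 39 toward 0: 39 − 10.14 = 28.86 → 29.
H and S are unchanged.

hsl(276, 85%, 29%)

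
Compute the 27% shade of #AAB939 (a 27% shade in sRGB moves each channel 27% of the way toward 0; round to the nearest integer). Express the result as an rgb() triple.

#AAB939 is rgb(170, 185, 57).
A 27% shade moves each channel 27% toward 0:
  R: 170 − 45.9 = 124.1 → 124
  G: 185 − 49.95 = 135.05 → 135
  B: 57 + 0.27×(0−57) = 57 − 15.39 = 41.61 → 42

rgb(124, 135, 42)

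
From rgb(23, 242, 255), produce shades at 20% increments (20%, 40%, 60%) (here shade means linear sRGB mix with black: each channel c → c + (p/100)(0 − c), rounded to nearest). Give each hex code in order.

20%: (23 − 4.6 = 18.4→18, 242 − 48.4 = 193.6→194, 255 − 51 = 204→204) → #12C2CC
40%: (23 − 9.2 = 13.8→14, 242 − 96.8 = 145.2→145, 255 − 102 = 153→153) → #0E9199
60%: (23 − 13.8 = 9.2→9, 242 − 145.2 = 96.8→97, 255 − 153 = 102→102) → #096166

#12C2CC, #0E9199, #096166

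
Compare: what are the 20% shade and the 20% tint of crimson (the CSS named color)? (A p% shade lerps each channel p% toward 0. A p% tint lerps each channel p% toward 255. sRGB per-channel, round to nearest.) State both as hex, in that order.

#B01030, #E34363

CSS crimson is rgb(220, 20, 60).
20% shade:
  R: 220 − 44 = 176 → 176
  G: 20 + 0.2×(0−20) = 20 − 4 = 16 → 16
  B: 60 + 0.2×(0−60) = 60 − 12 = 48 → 48
  → #B01030
20% tint:
  R: 220 + 0.2×(255−220) = 220 + 7 = 227 → 227
  G: 20 + 47 = 67 → 67
  B: 60 + 39 = 99 → 99
  → #E34363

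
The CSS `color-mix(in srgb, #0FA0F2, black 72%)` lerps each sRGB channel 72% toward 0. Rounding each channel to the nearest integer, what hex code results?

#0FA0F2 is rgb(15, 160, 242).
Per channel, c → c + 0.72(0 − c):
  R: 15 + 0.72×(0−15) = 15 − 10.8 = 4.2 → 4
  G: 160 + 0.72×(0−160) = 160 − 115.2 = 44.8 → 45
  B: 242 + 0.72×(0−242) = 242 − 174.24 = 67.76 → 68
rgb(4, 45, 68) = #042D44.

#042D44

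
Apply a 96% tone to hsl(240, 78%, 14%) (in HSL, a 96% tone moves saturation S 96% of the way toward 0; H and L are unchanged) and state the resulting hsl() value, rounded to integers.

S moves 96% from 78 toward 0: 78 − 74.88 = 3.12 → 3.
H and L are unchanged.

hsl(240, 3%, 14%)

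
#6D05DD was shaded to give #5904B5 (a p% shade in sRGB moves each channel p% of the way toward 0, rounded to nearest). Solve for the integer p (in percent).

#6D05DD is rgb(109, 5, 221); #5904B5 is rgb(89, 4, 181).
On the B channel (widest range): 181 ≈ 221 + (p/100)(0 − 221), so p ≈ 100×(181 − 221)/(0 − 221) = -4000/-221 = 18.10.
p = 18 reproduces all three channels after rounding.

18%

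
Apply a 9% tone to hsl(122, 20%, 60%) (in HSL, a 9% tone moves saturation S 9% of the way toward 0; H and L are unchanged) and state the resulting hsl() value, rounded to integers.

S moves 9% from 20 toward 0: 20 − 1.8 = 18.2 → 18.
H and L are unchanged.

hsl(122, 18%, 60%)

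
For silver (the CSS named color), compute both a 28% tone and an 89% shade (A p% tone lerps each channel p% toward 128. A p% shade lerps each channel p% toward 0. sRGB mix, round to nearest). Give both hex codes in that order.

#AEAEAE, #151515

CSS silver is rgb(192, 192, 192).
28% tone:
  R: 192 + 0.28×(128−192) = 192 − 17.92 = 174.08 → 174
  G: 192 + 0.28×(128−192) = 192 − 17.92 = 174.08 → 174
  B: 192 + 0.28×(128−192) = 192 − 17.92 = 174.08 → 174
  → #AEAEAE
89% shade:
  R: 192 + 0.89×(0−192) = 192 − 170.88 = 21.12 → 21
  G: 192 − 170.88 = 21.12 → 21
  B: 192 − 170.88 = 21.12 → 21
  → #151515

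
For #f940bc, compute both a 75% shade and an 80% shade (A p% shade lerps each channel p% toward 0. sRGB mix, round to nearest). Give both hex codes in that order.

#3e102f, #320d26

#f940bc is rgb(249, 64, 188).
75% shade:
  R: 249 + 0.75×(0−249) = 249 − 186.75 = 62.25 → 62
  G: 64 − 48 = 16 → 16
  B: 188 + 0.75×(0−188) = 188 − 141 = 47 → 47
  → #3e102f
80% shade:
  R: 249 + 0.8×(0−249) = 249 − 199.2 = 49.8 → 50
  G: 64 + 0.8×(0−64) = 64 − 51.2 = 12.8 → 13
  B: 188 + 0.8×(0−188) = 188 − 150.4 = 37.6 → 38
  → #320d26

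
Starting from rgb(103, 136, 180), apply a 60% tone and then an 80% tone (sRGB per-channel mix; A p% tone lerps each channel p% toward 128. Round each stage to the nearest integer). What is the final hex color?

#7e8184

Per channel, c → c + 0.6(128 − c):
  R: 103 + 15 = 118 → 118
  G: 136 + 0.6×(128−136) = 136 − 4.8 = 131.2 → 131
  B: 180 + 0.6×(128−180) = 180 − 31.2 = 148.8 → 149
After the tone: rgb(118, 131, 149) = #768395.
Per channel, c → c + 0.8(128 − c):
  R: 118 + 0.8×(128−118) = 118 + 8 = 126 → 126
  G: 131 + 0.8×(128−131) = 131 − 2.4 = 128.6 → 129
  B: 149 − 16.8 = 132.2 → 132
rgb(126, 129, 132) = #7e8184.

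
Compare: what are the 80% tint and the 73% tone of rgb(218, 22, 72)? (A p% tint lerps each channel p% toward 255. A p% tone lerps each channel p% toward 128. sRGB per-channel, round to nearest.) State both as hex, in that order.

#F8D0DA, #986371

80% tint:
  R: 218 + 0.8×(255−218) = 218 + 29.6 = 247.6 → 248
  G: 22 + 0.8×(255−22) = 22 + 186.4 = 208.4 → 208
  B: 72 + 146.4 = 218.4 → 218
  → #F8D0DA
73% tone:
  R: 218 − 65.7 = 152.3 → 152
  G: 22 + 0.73×(128−22) = 22 + 77.38 = 99.38 → 99
  B: 72 + 40.88 = 112.88 → 113
  → #986371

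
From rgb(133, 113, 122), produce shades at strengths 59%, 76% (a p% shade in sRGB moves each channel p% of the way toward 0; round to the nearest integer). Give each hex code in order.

59%: (133 − 78.47 = 54.53→55, 113 − 66.67 = 46.33→46, 122 − 71.98 = 50.02→50) → #372E32
76%: (133 − 101.08 = 31.92→32, 113 − 85.88 = 27.12→27, 122 − 92.72 = 29.28→29) → #201B1D

#372E32, #201B1D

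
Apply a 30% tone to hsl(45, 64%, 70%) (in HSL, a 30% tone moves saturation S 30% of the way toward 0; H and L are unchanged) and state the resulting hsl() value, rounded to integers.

hsl(45, 45%, 70%)

S moves 30% from 64 toward 0: 64 − 19.2 = 44.8 → 45.
H and L are unchanged.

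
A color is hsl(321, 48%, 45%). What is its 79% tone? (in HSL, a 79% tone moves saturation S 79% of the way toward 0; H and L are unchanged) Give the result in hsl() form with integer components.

hsl(321, 10%, 45%)

S moves 79% from 48 toward 0: 48 − 37.92 = 10.08 → 10.
H and L are unchanged.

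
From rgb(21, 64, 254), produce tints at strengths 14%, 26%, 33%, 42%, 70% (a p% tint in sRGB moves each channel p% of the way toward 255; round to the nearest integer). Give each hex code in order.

#365BFE, #5272FE, #627FFE, #7790FE, #B9C6FF

14%: (21 + 32.76 = 53.76→54, 64 + 26.74 = 90.74→91, 254→254) → #365BFE
26%: (21 + 60.84 = 81.84→82, 64 + 49.66 = 113.66→114, 254→254) → #5272FE
33%: (21 + 77.22 = 98.22→98, 64 + 63.03 = 127.03→127, 254→254) → #627FFE
42%: (21 + 98.28 = 119.28→119, 64 + 80.22 = 144.22→144, 254→254) → #7790FE
70%: (21 + 163.8 = 184.8→185, 64 + 133.7 = 197.7→198, 254 + 0.7 = 254.7→255) → #B9C6FF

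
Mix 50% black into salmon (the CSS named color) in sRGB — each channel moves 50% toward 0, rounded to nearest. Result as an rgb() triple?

CSS salmon is rgb(250, 128, 114).
Per channel, c → c + 0.5(0 − c):
  R: 250 + 0.5×(0−250) = 250 − 125 = 125 → 125
  G: 128 + 0.5×(0−128) = 128 − 64 = 64 → 64
  B: 114 + 0.5×(0−114) = 114 − 57 = 57 → 57

rgb(125, 64, 57)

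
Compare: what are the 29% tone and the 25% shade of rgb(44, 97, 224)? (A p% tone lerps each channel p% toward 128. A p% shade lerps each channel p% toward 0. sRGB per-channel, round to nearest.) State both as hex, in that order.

#446AC4, #2149A8

29% tone:
  R: 44 + 24.36 = 68.36 → 68
  G: 97 + 8.99 = 105.99 → 106
  B: 224 + 0.29×(128−224) = 224 − 27.84 = 196.16 → 196
  → #446AC4
25% shade:
  R: 44 + 0.25×(0−44) = 44 − 11 = 33 → 33
  G: 97 − 24.25 = 72.75 → 73
  B: 224 − 56 = 168 → 168
  → #2149A8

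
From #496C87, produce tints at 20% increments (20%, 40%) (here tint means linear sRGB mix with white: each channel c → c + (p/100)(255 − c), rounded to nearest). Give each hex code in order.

#6D899F, #92A7B7

#496C87 is rgb(73, 108, 135).
20%: (73 + 36.4 = 109.4→109, 108 + 29.4 = 137.4→137, 135 + 24 = 159→159) → #6D899F
40%: (73 + 72.8 = 145.8→146, 108 + 58.8 = 166.8→167, 135 + 48 = 183→183) → #92A7B7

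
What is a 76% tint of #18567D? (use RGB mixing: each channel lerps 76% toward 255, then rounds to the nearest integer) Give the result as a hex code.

#C8D6E0

#18567D is rgb(24, 86, 125).
Per channel, c → c + 0.76(255 − c):
  R: 24 + 0.76×(255−24) = 24 + 175.56 = 199.56 → 200
  G: 86 + 128.44 = 214.44 → 214
  B: 125 + 0.76×(255−125) = 125 + 98.8 = 223.8 → 224
rgb(200, 214, 224) = #C8D6E0.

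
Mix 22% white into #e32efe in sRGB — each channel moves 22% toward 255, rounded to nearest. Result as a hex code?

#e32efe is rgb(227, 46, 254).
A 22% tint moves each channel 22% toward 255:
  R: 227 + 6.16 = 233.16 → 233
  G: 46 + 0.22×(255−46) = 46 + 45.98 = 91.98 → 92
  B: 254 + 0.22 = 254.22 → 254
rgb(233, 92, 254) = #e95cfe.

#e95cfe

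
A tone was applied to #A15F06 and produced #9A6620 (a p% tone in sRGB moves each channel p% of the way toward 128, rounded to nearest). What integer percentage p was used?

21%

#A15F06 is rgb(161, 95, 6); #9A6620 is rgb(154, 102, 32).
On the B channel (widest range): 32 ≈ 6 + (p/100)(128 − 6), so p ≈ 100×(32 − 6)/(128 − 6) = 2600/122 = 21.31.
p = 21 reproduces all three channels after rounding.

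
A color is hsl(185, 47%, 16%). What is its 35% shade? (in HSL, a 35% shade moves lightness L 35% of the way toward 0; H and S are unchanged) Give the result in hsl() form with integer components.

hsl(185, 47%, 10%)

L moves 35% from 16 toward 0: 16 − 5.6 = 10.4 → 10.
H and S are unchanged.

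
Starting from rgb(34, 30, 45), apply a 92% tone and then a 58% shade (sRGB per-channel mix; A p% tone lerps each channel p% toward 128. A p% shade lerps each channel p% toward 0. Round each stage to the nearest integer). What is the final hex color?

#323233

Per channel, c → c + 0.92(128 − c):
  R: 34 + 0.92×(128−34) = 34 + 86.48 = 120.48 → 120
  G: 30 + 0.92×(128−30) = 30 + 90.16 = 120.16 → 120
  B: 45 + 76.36 = 121.36 → 121
After the tone: rgb(120, 120, 121) = #787879.
Lerp each channel 58% toward 0:
  R: 120 − 69.6 = 50.4 → 50
  G: 120 + 0.58×(0−120) = 120 − 69.6 = 50.4 → 50
  B: 121 − 70.18 = 50.82 → 51
rgb(50, 50, 51) = #323233.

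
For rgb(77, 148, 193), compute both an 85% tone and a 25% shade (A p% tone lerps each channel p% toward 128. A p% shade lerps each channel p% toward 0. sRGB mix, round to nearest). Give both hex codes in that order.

#78838A, #3A6F91

85% tone:
  R: 77 + 43.35 = 120.35 → 120
  G: 148 + 0.85×(128−148) = 148 − 17 = 131 → 131
  B: 193 + 0.85×(128−193) = 193 − 55.25 = 137.75 → 138
  → #78838A
25% shade:
  R: 77 + 0.25×(0−77) = 77 − 19.25 = 57.75 → 58
  G: 148 + 0.25×(0−148) = 148 − 37 = 111 → 111
  B: 193 + 0.25×(0−193) = 193 − 48.25 = 144.75 → 145
  → #3A6F91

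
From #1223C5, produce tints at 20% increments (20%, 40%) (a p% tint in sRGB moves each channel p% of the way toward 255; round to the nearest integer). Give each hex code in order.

#414FD1, #717BDC

#1223C5 is rgb(18, 35, 197).
20%: (18 + 47.4 = 65.4→65, 35 + 44 = 79→79, 197 + 11.6 = 208.6→209) → #414FD1
40%: (18 + 94.8 = 112.8→113, 35 + 88 = 123→123, 197 + 23.2 = 220.2→220) → #717BDC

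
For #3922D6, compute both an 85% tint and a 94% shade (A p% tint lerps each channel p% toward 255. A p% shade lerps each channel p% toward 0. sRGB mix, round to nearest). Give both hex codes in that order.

#3922D6 is rgb(57, 34, 214).
85% tint:
  R: 57 + 168.3 = 225.3 → 225
  G: 34 + 187.85 = 221.85 → 222
  B: 214 + 0.85×(255−214) = 214 + 34.85 = 248.85 → 249
  → #E1DEF9
94% shade:
  R: 57 − 53.58 = 3.42 → 3
  G: 34 − 31.96 = 2.04 → 2
  B: 214 − 201.16 = 12.84 → 13
  → #03020D

#E1DEF9, #03020D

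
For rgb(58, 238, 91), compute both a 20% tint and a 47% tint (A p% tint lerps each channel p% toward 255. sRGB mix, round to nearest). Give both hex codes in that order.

20% tint:
  R: 58 + 0.2×(255−58) = 58 + 39.4 = 97.4 → 97
  G: 238 + 0.2×(255−238) = 238 + 3.4 = 241.4 → 241
  B: 91 + 32.8 = 123.8 → 124
  → #61F17C
47% tint:
  R: 58 + 92.59 = 150.59 → 151
  G: 238 + 7.99 = 245.99 → 246
  B: 91 + 77.08 = 168.08 → 168
  → #97F6A8

#61F17C, #97F6A8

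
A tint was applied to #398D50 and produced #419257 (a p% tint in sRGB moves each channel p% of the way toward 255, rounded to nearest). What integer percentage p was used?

4%

#398D50 is rgb(57, 141, 80); #419257 is rgb(65, 146, 87).
On the R channel (widest range): 65 ≈ 57 + (p/100)(255 − 57), so p ≈ 100×(65 − 57)/(255 − 57) = 800/198 = 4.04.
p = 4 reproduces all three channels after rounding.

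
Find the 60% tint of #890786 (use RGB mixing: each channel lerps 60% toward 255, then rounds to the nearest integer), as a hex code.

#890786 is rgb(137, 7, 134).
A 60% tint moves each channel 60% toward 255:
  R: 137 + 0.6×(255−137) = 137 + 70.8 = 207.8 → 208
  G: 7 + 148.8 = 155.8 → 156
  B: 134 + 72.6 = 206.6 → 207
rgb(208, 156, 207) = #D09CCF.

#D09CCF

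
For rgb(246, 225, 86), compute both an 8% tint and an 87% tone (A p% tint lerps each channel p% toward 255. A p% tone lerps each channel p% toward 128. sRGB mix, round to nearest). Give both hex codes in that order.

#f7e364, #8f8d7b

8% tint:
  R: 246 + 0.72 = 246.72 → 247
  G: 225 + 2.4 = 227.4 → 227
  B: 86 + 0.08×(255−86) = 86 + 13.52 = 99.52 → 100
  → #f7e364
87% tone:
  R: 246 + 0.87×(128−246) = 246 − 102.66 = 143.34 → 143
  G: 225 + 0.87×(128−225) = 225 − 84.39 = 140.61 → 141
  B: 86 + 0.87×(128−86) = 86 + 36.54 = 122.54 → 123
  → #8f8d7b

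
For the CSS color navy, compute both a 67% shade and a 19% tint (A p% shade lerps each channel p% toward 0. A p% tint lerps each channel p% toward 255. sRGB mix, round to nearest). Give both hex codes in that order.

#00002a, #303098

CSS navy is rgb(0, 0, 128).
67% shade:
  R: 0 + 0.67×(0−0) = 0 + 0 = 0 → 0
  G: 0 + 0 = 0 → 0
  B: 128 + 0.67×(0−128) = 128 − 85.76 = 42.24 → 42
  → #00002a
19% tint:
  R: 0 + 48.45 = 48.45 → 48
  G: 0 + 0.19×(255−0) = 0 + 48.45 = 48.45 → 48
  B: 128 + 0.19×(255−128) = 128 + 24.13 = 152.13 → 152
  → #303098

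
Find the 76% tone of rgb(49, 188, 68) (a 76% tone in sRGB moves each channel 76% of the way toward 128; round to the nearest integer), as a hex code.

#6d8e72

A 76% tone moves each channel 76% toward 128:
  R: 49 + 0.76×(128−49) = 49 + 60.04 = 109.04 → 109
  G: 188 − 45.6 = 142.4 → 142
  B: 68 + 0.76×(128−68) = 68 + 45.6 = 113.6 → 114
rgb(109, 142, 114) = #6d8e72.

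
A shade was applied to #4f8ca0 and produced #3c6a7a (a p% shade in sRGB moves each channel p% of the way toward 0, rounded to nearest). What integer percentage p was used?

#4f8ca0 is rgb(79, 140, 160); #3c6a7a is rgb(60, 106, 122).
On the B channel (widest range): 122 ≈ 160 + (p/100)(0 − 160), so p ≈ 100×(122 − 160)/(0 − 160) = -3800/-160 = 23.75.
p = 24 reproduces all three channels after rounding.

24%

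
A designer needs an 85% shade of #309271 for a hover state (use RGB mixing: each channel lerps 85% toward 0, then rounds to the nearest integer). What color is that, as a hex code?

#071611

#309271 is rgb(48, 146, 113).
Per channel, c → c + 0.85(0 − c):
  R: 48 + 0.85×(0−48) = 48 − 40.8 = 7.2 → 7
  G: 146 − 124.1 = 21.9 → 22
  B: 113 − 96.05 = 16.95 → 17
rgb(7, 22, 17) = #071611.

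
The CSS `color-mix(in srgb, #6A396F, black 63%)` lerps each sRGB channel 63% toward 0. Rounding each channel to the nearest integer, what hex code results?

#271529

#6A396F is rgb(106, 57, 111).
Lerp each channel 63% toward 0:
  R: 106 − 66.78 = 39.22 → 39
  G: 57 + 0.63×(0−57) = 57 − 35.91 = 21.09 → 21
  B: 111 + 0.63×(0−111) = 111 − 69.93 = 41.07 → 41
rgb(39, 21, 41) = #271529.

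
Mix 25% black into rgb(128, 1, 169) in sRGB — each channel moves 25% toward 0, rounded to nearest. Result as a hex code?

Per channel, c → c + 0.25(0 − c):
  R: 128 − 32 = 96 → 96
  G: 1 + 0.25×(0−1) = 1 − 0.25 = 0.75 → 1
  B: 169 + 0.25×(0−169) = 169 − 42.25 = 126.75 → 127
rgb(96, 1, 127) = #60017F.

#60017F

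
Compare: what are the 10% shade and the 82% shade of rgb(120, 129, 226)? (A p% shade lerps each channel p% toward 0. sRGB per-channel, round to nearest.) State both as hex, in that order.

#6c74cb, #161729

10% shade:
  R: 120 − 12 = 108 → 108
  G: 129 + 0.1×(0−129) = 129 − 12.9 = 116.1 → 116
  B: 226 − 22.6 = 203.4 → 203
  → #6c74cb
82% shade:
  R: 120 − 98.4 = 21.6 → 22
  G: 129 + 0.82×(0−129) = 129 − 105.78 = 23.22 → 23
  B: 226 − 185.32 = 40.68 → 41
  → #161729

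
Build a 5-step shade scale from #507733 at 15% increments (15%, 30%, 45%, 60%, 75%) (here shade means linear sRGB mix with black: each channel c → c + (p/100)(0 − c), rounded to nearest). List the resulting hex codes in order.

#507733 is rgb(80, 119, 51).
15%: (80 − 12 = 68→68, 119 − 17.85 = 101.15→101, 51 − 7.65 = 43.35→43) → #44652b
30%: (80 − 24 = 56→56, 119 − 35.7 = 83.3→83, 51 − 15.3 = 35.7→36) → #385324
45%: (80 − 36 = 44→44, 119 − 53.55 = 65.45→65, 51 − 22.95 = 28.05→28) → #2c411c
60%: (80 − 48 = 32→32, 119 − 71.4 = 47.6→48, 51 − 30.6 = 20.4→20) → #203014
75%: (80 − 60 = 20→20, 119 − 89.25 = 29.75→30, 51 − 38.25 = 12.75→13) → #141e0d

#44652b, #385324, #2c411c, #203014, #141e0d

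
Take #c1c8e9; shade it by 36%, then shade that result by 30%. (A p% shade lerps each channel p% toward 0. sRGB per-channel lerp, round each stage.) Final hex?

#c1c8e9 is rgb(193, 200, 233).
Lerp each channel 36% toward 0:
  R: 193 + 0.36×(0−193) = 193 − 69.48 = 123.52 → 124
  G: 200 − 72 = 128 → 128
  B: 233 − 83.88 = 149.12 → 149
After the shade: rgb(124, 128, 149) = #7c8095.
Per channel, c → c + 0.3(0 − c):
  R: 124 + 0.3×(0−124) = 124 − 37.2 = 86.8 → 87
  G: 128 − 38.4 = 89.6 → 90
  B: 149 + 0.3×(0−149) = 149 − 44.7 = 104.3 → 104
rgb(87, 90, 104) = #575a68.

#575a68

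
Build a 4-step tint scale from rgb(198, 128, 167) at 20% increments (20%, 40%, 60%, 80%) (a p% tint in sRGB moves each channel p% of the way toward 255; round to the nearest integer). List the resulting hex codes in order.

20%: (198 + 11.4 = 209.4→209, 128 + 25.4 = 153.4→153, 167 + 17.6 = 184.6→185) → #D199B9
40%: (198 + 22.8 = 220.8→221, 128 + 50.8 = 178.8→179, 167 + 35.2 = 202.2→202) → #DDB3CA
60%: (198 + 34.2 = 232.2→232, 128 + 76.2 = 204.2→204, 167 + 52.8 = 219.8→220) → #E8CCDC
80%: (198 + 45.6 = 243.6→244, 128 + 101.6 = 229.6→230, 167 + 70.4 = 237.4→237) → #F4E6ED

#D199B9, #DDB3CA, #E8CCDC, #F4E6ED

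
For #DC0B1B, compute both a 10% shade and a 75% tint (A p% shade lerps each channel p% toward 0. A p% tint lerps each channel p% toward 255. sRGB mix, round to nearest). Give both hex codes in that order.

#DC0B1B is rgb(220, 11, 27).
10% shade:
  R: 220 + 0.1×(0−220) = 220 − 22 = 198 → 198
  G: 11 − 1.1 = 9.9 → 10
  B: 27 + 0.1×(0−27) = 27 − 2.7 = 24.3 → 24
  → #C60A18
75% tint:
  R: 220 + 0.75×(255−220) = 220 + 26.25 = 246.25 → 246
  G: 11 + 183 = 194 → 194
  B: 27 + 0.75×(255−27) = 27 + 171 = 198 → 198
  → #F6C2C6

#C60A18, #F6C2C6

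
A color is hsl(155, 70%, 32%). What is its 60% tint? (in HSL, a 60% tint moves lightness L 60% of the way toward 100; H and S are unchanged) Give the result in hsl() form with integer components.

hsl(155, 70%, 73%)

L moves 60% from 32 toward 100: 32 + 40.8 = 72.8 → 73.
H and S are unchanged.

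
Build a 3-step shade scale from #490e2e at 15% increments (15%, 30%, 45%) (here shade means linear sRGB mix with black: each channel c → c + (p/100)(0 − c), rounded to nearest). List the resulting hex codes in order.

#490e2e is rgb(73, 14, 46).
15%: (73 − 10.95 = 62.05→62, 14 − 2.1 = 11.9→12, 46 − 6.9 = 39.1→39) → #3e0c27
30%: (73 − 21.9 = 51.1→51, 14 − 4.2 = 9.8→10, 46 − 13.8 = 32.2→32) → #330a20
45%: (73 − 32.85 = 40.15→40, 14 − 6.3 = 7.7→8, 46 − 20.7 = 25.3→25) → #280819

#3e0c27, #330a20, #280819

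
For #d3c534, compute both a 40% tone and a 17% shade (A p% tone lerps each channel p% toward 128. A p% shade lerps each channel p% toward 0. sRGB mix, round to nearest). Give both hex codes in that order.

#b2a952, #afa42b

#d3c534 is rgb(211, 197, 52).
40% tone:
  R: 211 + 0.4×(128−211) = 211 − 33.2 = 177.8 → 178
  G: 197 − 27.6 = 169.4 → 169
  B: 52 + 0.4×(128−52) = 52 + 30.4 = 82.4 → 82
  → #b2a952
17% shade:
  R: 211 + 0.17×(0−211) = 211 − 35.87 = 175.13 → 175
  G: 197 + 0.17×(0−197) = 197 − 33.49 = 163.51 → 164
  B: 52 − 8.84 = 43.16 → 43
  → #afa42b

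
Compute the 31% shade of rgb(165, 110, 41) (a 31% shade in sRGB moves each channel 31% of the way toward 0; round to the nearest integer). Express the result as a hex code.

Lerp each channel 31% toward 0:
  R: 165 + 0.31×(0−165) = 165 − 51.15 = 113.85 → 114
  G: 110 + 0.31×(0−110) = 110 − 34.1 = 75.9 → 76
  B: 41 − 12.71 = 28.29 → 28
rgb(114, 76, 28) = #724c1c.

#724c1c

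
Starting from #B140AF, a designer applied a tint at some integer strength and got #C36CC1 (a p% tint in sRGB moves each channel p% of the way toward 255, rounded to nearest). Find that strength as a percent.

#B140AF is rgb(177, 64, 175); #C36CC1 is rgb(195, 108, 193).
On the G channel (widest range): 108 ≈ 64 + (p/100)(255 − 64), so p ≈ 100×(108 − 64)/(255 − 64) = 4400/191 = 23.04.
p = 23 reproduces all three channels after rounding.

23%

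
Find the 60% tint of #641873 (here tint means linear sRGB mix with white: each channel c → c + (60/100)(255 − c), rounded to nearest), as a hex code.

#C1A3C7

#641873 is rgb(100, 24, 115).
Per channel, c → c + 0.6(255 − c):
  R: 100 + 0.6×(255−100) = 100 + 93 = 193 → 193
  G: 24 + 0.6×(255−24) = 24 + 138.6 = 162.6 → 163
  B: 115 + 0.6×(255−115) = 115 + 84 = 199 → 199
rgb(193, 163, 199) = #C1A3C7.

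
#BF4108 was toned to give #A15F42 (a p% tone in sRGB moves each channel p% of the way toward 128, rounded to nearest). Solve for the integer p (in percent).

48%

#BF4108 is rgb(191, 65, 8); #A15F42 is rgb(161, 95, 66).
On the B channel (widest range): 66 ≈ 8 + (p/100)(128 − 8), so p ≈ 100×(66 − 8)/(128 − 8) = 5800/120 = 48.33.
p = 48 reproduces all three channels after rounding.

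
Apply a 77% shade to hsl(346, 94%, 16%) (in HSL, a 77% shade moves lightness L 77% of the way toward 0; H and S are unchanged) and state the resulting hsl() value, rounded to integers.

L moves 77% from 16 toward 0: 16 − 12.32 = 3.68 → 4.
H and S are unchanged.

hsl(346, 94%, 4%)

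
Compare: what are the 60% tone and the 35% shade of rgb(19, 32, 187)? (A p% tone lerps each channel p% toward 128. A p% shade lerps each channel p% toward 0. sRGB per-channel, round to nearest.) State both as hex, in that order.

60% tone:
  R: 19 + 65.4 = 84.4 → 84
  G: 32 + 57.6 = 89.6 → 90
  B: 187 − 35.4 = 151.6 → 152
  → #545a98
35% shade:
  R: 19 − 6.65 = 12.35 → 12
  G: 32 + 0.35×(0−32) = 32 − 11.2 = 20.8 → 21
  B: 187 + 0.35×(0−187) = 187 − 65.45 = 121.55 → 122
  → #0c157a

#545a98, #0c157a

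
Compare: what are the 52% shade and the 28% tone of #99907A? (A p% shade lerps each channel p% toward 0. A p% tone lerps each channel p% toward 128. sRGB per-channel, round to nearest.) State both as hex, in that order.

#49453B, #928C7C

#99907A is rgb(153, 144, 122).
52% shade:
  R: 153 + 0.52×(0−153) = 153 − 79.56 = 73.44 → 73
  G: 144 − 74.88 = 69.12 → 69
  B: 122 − 63.44 = 58.56 → 59
  → #49453B
28% tone:
  R: 153 + 0.28×(128−153) = 153 − 7 = 146 → 146
  G: 144 + 0.28×(128−144) = 144 − 4.48 = 139.52 → 140
  B: 122 + 0.28×(128−122) = 122 + 1.68 = 123.68 → 124
  → #928C7C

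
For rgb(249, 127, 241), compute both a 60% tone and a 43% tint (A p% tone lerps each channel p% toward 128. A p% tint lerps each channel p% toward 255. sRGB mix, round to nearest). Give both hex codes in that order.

60% tone:
  R: 249 + 0.6×(128−249) = 249 − 72.6 = 176.4 → 176
  G: 127 + 0.6 = 127.6 → 128
  B: 241 + 0.6×(128−241) = 241 − 67.8 = 173.2 → 173
  → #b080ad
43% tint:
  R: 249 + 0.43×(255−249) = 249 + 2.58 = 251.58 → 252
  G: 127 + 0.43×(255−127) = 127 + 55.04 = 182.04 → 182
  B: 241 + 6.02 = 247.02 → 247
  → #fcb6f7

#b080ad, #fcb6f7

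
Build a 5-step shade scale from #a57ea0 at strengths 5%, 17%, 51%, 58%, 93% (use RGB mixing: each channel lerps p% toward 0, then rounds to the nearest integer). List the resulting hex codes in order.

#a57ea0 is rgb(165, 126, 160).
5%: (165 − 8.25 = 156.75→157, 126 − 6.3 = 119.7→120, 160 − 8 = 152→152) → #9d7898
17%: (165 − 28.05 = 136.95→137, 126 − 21.42 = 104.58→105, 160 − 27.2 = 132.8→133) → #896985
51%: (165 − 84.15 = 80.85→81, 126 − 64.26 = 61.74→62, 160 − 81.6 = 78.4→78) → #513e4e
58%: (165 − 95.7 = 69.3→69, 126 − 73.08 = 52.92→53, 160 − 92.8 = 67.2→67) → #453543
93%: (165 − 153.45 = 11.55→12, 126 − 117.18 = 8.82→9, 160 − 148.8 = 11.2→11) → #0c090b

#9d7898, #896985, #513e4e, #453543, #0c090b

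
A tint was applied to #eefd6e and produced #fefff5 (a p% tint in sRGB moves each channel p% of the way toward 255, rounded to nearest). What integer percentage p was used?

93%

#eefd6e is rgb(238, 253, 110); #fefff5 is rgb(254, 255, 245).
On the B channel (widest range): 245 ≈ 110 + (p/100)(255 − 110), so p ≈ 100×(245 − 110)/(255 − 110) = 13500/145 = 93.10.
p = 93 reproduces all three channels after rounding.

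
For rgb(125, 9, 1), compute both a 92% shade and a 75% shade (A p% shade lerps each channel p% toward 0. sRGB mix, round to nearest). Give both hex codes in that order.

92% shade:
  R: 125 + 0.92×(0−125) = 125 − 115 = 10 → 10
  G: 9 − 8.28 = 0.72 → 1
  B: 1 + 0.92×(0−1) = 1 − 0.92 = 0.08 → 0
  → #0A0100
75% shade:
  R: 125 − 93.75 = 31.25 → 31
  G: 9 + 0.75×(0−9) = 9 − 6.75 = 2.25 → 2
  B: 1 + 0.75×(0−1) = 1 − 0.75 = 0.25 → 0
  → #1F0200

#0A0100, #1F0200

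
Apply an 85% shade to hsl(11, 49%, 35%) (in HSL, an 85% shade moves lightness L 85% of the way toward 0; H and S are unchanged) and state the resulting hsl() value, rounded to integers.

hsl(11, 49%, 5%)

L moves 85% from 35 toward 0: 35 − 29.75 = 5.25 → 5.
H and S are unchanged.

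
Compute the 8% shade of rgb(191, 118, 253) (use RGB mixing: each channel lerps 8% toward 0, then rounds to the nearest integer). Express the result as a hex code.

#b06de9

Per channel, c → c + 0.08(0 − c):
  R: 191 + 0.08×(0−191) = 191 − 15.28 = 175.72 → 176
  G: 118 + 0.08×(0−118) = 118 − 9.44 = 108.56 → 109
  B: 253 + 0.08×(0−253) = 253 − 20.24 = 232.76 → 233
rgb(176, 109, 233) = #b06de9.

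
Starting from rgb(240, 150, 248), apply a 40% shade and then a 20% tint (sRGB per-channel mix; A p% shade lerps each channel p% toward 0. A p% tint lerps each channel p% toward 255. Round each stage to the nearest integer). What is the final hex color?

A 40% shade moves each channel 40% toward 0:
  R: 240 + 0.4×(0−240) = 240 − 96 = 144 → 144
  G: 150 + 0.4×(0−150) = 150 − 60 = 90 → 90
  B: 248 − 99.2 = 148.8 → 149
After the shade: rgb(144, 90, 149) = #905A95.
Per channel, c → c + 0.2(255 − c):
  R: 144 + 22.2 = 166.2 → 166
  G: 90 + 0.2×(255−90) = 90 + 33 = 123 → 123
  B: 149 + 0.2×(255−149) = 149 + 21.2 = 170.2 → 170
rgb(166, 123, 170) = #A67BAA.

#A67BAA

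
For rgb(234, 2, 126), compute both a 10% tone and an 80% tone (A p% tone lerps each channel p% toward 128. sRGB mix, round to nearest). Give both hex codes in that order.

10% tone:
  R: 234 + 0.1×(128−234) = 234 − 10.6 = 223.4 → 223
  G: 2 + 0.1×(128−2) = 2 + 12.6 = 14.6 → 15
  B: 126 + 0.1×(128−126) = 126 + 0.2 = 126.2 → 126
  → #DF0F7E
80% tone:
  R: 234 + 0.8×(128−234) = 234 − 84.8 = 149.2 → 149
  G: 2 + 100.8 = 102.8 → 103
  B: 126 + 1.6 = 127.6 → 128
  → #956780

#DF0F7E, #956780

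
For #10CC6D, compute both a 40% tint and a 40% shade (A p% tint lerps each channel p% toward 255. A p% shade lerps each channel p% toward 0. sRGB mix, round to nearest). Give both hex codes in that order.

#10CC6D is rgb(16, 204, 109).
40% tint:
  R: 16 + 0.4×(255−16) = 16 + 95.6 = 111.6 → 112
  G: 204 + 20.4 = 224.4 → 224
  B: 109 + 58.4 = 167.4 → 167
  → #70E0A7
40% shade:
  R: 16 + 0.4×(0−16) = 16 − 6.4 = 9.6 → 10
  G: 204 + 0.4×(0−204) = 204 − 81.6 = 122.4 → 122
  B: 109 + 0.4×(0−109) = 109 − 43.6 = 65.4 → 65
  → #0A7A41

#70E0A7, #0A7A41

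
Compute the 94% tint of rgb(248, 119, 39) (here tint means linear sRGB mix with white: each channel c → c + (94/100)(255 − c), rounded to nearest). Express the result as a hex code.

Lerp each channel 94% toward 255:
  R: 248 + 0.94×(255−248) = 248 + 6.58 = 254.58 → 255
  G: 119 + 0.94×(255−119) = 119 + 127.84 = 246.84 → 247
  B: 39 + 0.94×(255−39) = 39 + 203.04 = 242.04 → 242
rgb(255, 247, 242) = #fff7f2.

#fff7f2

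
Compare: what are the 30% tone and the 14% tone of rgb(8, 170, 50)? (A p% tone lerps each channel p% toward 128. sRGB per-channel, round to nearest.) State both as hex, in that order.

#2C9D49, #19A43D

30% tone:
  R: 8 + 36 = 44 → 44
  G: 170 − 12.6 = 157.4 → 157
  B: 50 + 0.3×(128−50) = 50 + 23.4 = 73.4 → 73
  → #2C9D49
14% tone:
  R: 8 + 0.14×(128−8) = 8 + 16.8 = 24.8 → 25
  G: 170 + 0.14×(128−170) = 170 − 5.88 = 164.12 → 164
  B: 50 + 10.92 = 60.92 → 61
  → #19A43D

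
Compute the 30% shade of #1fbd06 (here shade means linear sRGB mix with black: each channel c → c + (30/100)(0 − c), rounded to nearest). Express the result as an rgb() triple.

#1fbd06 is rgb(31, 189, 6).
A 30% shade moves each channel 30% toward 0:
  R: 31 + 0.3×(0−31) = 31 − 9.3 = 21.7 → 22
  G: 189 − 56.7 = 132.3 → 132
  B: 6 − 1.8 = 4.2 → 4

rgb(22, 132, 4)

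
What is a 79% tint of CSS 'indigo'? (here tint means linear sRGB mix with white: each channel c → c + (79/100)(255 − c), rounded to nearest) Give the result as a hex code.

#D9C9E5

CSS indigo is rgb(75, 0, 130).
Lerp each channel 79% toward 255:
  R: 75 + 0.79×(255−75) = 75 + 142.2 = 217.2 → 217
  G: 0 + 201.45 = 201.45 → 201
  B: 130 + 0.79×(255−130) = 130 + 98.75 = 228.75 → 229
rgb(217, 201, 229) = #D9C9E5.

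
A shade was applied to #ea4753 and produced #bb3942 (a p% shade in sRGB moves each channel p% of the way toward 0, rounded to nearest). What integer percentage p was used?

20%

#ea4753 is rgb(234, 71, 83); #bb3942 is rgb(187, 57, 66).
On the R channel (widest range): 187 ≈ 234 + (p/100)(0 − 234), so p ≈ 100×(187 − 234)/(0 − 234) = -4700/-234 = 20.09.
p = 20 reproduces all three channels after rounding.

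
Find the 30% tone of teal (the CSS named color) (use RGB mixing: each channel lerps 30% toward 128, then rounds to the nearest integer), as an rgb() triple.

CSS teal is rgb(0, 128, 128).
Lerp each channel 30% toward 128:
  R: 0 + 0.3×(128−0) = 0 + 38.4 = 38.4 → 38
  G: 128 + 0.3×(128−128) = 128 + 0 = 128 → 128
  B: 128 + 0.3×(128−128) = 128 + 0 = 128 → 128

rgb(38, 128, 128)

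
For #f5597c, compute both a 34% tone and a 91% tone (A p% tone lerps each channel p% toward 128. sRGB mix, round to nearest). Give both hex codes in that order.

#cd667d, #8b7c80

#f5597c is rgb(245, 89, 124).
34% tone:
  R: 245 + 0.34×(128−245) = 245 − 39.78 = 205.22 → 205
  G: 89 + 13.26 = 102.26 → 102
  B: 124 + 0.34×(128−124) = 124 + 1.36 = 125.36 → 125
  → #cd667d
91% tone:
  R: 245 − 106.47 = 138.53 → 139
  G: 89 + 0.91×(128−89) = 89 + 35.49 = 124.49 → 124
  B: 124 + 0.91×(128−124) = 124 + 3.64 = 127.64 → 128
  → #8b7c80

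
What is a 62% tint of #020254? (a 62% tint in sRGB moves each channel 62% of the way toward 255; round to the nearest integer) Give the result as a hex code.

#020254 is rgb(2, 2, 84).
A 62% tint moves each channel 62% toward 255:
  R: 2 + 156.86 = 158.86 → 159
  G: 2 + 156.86 = 158.86 → 159
  B: 84 + 106.02 = 190.02 → 190
rgb(159, 159, 190) = #9F9FBE.

#9F9FBE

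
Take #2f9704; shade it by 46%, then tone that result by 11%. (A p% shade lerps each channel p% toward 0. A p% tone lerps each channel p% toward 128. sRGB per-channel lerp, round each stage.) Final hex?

#245710

#2f9704 is rgb(47, 151, 4).
Per channel, c → c + 0.46(0 − c):
  R: 47 + 0.46×(0−47) = 47 − 21.62 = 25.38 → 25
  G: 151 − 69.46 = 81.54 → 82
  B: 4 + 0.46×(0−4) = 4 − 1.84 = 2.16 → 2
After the shade: rgb(25, 82, 2) = #195202.
An 11% tone moves each channel 11% toward 128:
  R: 25 + 0.11×(128−25) = 25 + 11.33 = 36.33 → 36
  G: 82 + 5.06 = 87.06 → 87
  B: 2 + 0.11×(128−2) = 2 + 13.86 = 15.86 → 16
rgb(36, 87, 16) = #245710.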